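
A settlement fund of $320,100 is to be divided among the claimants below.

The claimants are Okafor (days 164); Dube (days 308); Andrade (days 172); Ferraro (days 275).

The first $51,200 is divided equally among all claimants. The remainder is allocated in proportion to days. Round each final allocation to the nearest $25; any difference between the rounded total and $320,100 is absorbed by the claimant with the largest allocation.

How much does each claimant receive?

Okafor: $60,775; Dube: $102,925; Andrade: $63,125; Ferraro: $93,275

First tranche $51,200 split equally: $12,800 each.
Remainder $268,900 by days (total 919): Okafor 47,986.51 → $47,975; Dube 90,121.00 → $90,125; Andrade 50,327.31 → $50,325; Ferraro 80,465.18 → $80,475.
Totals: Okafor $12,800 + $47,975 = $60,775; Dube $12,800 + $90,125 = $102,925; Andrade $12,800 + $50,325 = $63,125; Ferraro $12,800 + $80,475 = $93,275.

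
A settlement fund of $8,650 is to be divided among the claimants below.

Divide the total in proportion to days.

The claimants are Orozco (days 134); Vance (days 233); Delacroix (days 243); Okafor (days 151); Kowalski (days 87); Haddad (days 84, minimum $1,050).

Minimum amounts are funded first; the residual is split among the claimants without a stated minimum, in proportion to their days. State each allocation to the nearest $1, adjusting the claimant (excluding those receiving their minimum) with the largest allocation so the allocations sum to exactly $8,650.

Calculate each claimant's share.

Guaranteed amounts: Haddad $1,050. Residual $7,600.
Residual split over remaining days 848: Orozco 1,200.94 → $1,201; Vance 2,088.21 → $2,088; Delacroix 2,177.83 → $2,178; Okafor 1,353.30 → $1,353; Kowalski 779.72 → $780.

Orozco: $1,201 · Vance: $2,088 · Delacroix: $2,178 · Okafor: $1,353 · Kowalski: $780 · Haddad: $1,050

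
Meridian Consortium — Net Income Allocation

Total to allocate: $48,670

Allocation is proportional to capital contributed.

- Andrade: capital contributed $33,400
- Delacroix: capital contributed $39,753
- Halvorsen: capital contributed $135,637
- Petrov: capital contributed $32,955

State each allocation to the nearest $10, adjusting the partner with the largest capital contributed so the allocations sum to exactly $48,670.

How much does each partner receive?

Andrade: $6,720 · Delacroix: $8,000 · Halvorsen: $27,320 · Petrov: $6,630

Combined capital contributed = 241,745.
Raw shares: Andrade 33,400/241,745 × $48,670 = 6,724.35; Delacroix 39,753/241,745 × $48,670 = 8,003.39; Halvorsen 135,637/241,745 × $48,670 = 27,307.50; Petrov 32,955/241,745 × $48,670 = 6,634.76.
Rounded to nearest $10: Andrade $6,720; Delacroix $8,000; Halvorsen $27,310; Petrov $6,630. Sum = $48,660.
Difference $48,670 − $48,660 = +$10 applied to largest capital contributed (Halvorsen): Halvorsen becomes $27,320.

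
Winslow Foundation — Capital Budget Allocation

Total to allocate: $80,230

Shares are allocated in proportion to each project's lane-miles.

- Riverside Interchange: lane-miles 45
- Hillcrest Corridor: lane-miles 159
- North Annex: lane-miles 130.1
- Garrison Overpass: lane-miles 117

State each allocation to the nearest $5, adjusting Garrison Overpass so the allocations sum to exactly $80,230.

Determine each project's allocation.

Combined lane-miles = 451.1.
Proportional shares: Riverside Interchange 45/451.1 × $80,230 = 8,003.44; Hillcrest Corridor 159/451.1 × $80,230 = 28,278.81; North Annex 130.1/451.1 × $80,230 = 23,138.82; Garrison Overpass 117/451.1 × $80,230 = 20,808.93.
At nearest $5: Riverside Interchange $8,005; Hillcrest Corridor $28,280; North Annex $23,140; Garrison Overpass $20,810. Sum = $80,235.
Difference $80,230 − $80,235 = −$5 applied to Garrison Overpass: Garrison Overpass becomes $20,805.

Riverside Interchange: $8,005 | Hillcrest Corridor: $28,280 | North Annex: $23,140 | Garrison Overpass: $20,805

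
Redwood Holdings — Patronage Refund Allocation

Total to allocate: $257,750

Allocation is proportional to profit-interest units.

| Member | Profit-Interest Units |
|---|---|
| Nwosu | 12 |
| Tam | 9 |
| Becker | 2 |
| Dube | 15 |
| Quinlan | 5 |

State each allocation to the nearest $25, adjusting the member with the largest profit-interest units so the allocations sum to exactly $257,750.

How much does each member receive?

Combined profit-interest units = 43.
Pro-rata amounts: Nwosu 12/43 × $257,750 = 71,930.23; Tam 9/43 × $257,750 = 53,947.67; Becker 2/43 × $257,750 = 11,988.37; Dube 15/43 × $257,750 = 89,912.79; Quinlan 5/43 × $257,750 = 29,970.93.
After rounding ($25): Nwosu $71,925; Tam $53,950; Becker $12,000; Dube $89,925; Quinlan $29,975. Sum = $257,775.
Difference $257,750 − $257,775 = −$25 applied to largest profit-interest units (Dube): Dube becomes $89,900.

Nwosu: $71,925 · Tam: $53,950 · Becker: $12,000 · Dube: $89,900 · Quinlan: $29,975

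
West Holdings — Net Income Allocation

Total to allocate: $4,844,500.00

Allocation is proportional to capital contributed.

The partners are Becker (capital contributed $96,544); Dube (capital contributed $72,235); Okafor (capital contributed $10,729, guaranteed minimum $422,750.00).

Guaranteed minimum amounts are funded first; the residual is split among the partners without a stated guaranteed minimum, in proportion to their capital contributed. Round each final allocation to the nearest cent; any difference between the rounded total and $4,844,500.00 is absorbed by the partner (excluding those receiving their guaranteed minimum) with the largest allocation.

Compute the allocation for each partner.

Fund the minimums — Okafor $422,750.00. Remaining pool $4,421,750.00.
Remaining pool split over remaining capital contributed 168,779: Becker 2,529,304.1907 → $2,529,304.19; Dube 1,892,445.8093 → $1,892,445.81.

Becker: $2,529,304.19 · Dube: $1,892,445.81 · Okafor: $422,750.00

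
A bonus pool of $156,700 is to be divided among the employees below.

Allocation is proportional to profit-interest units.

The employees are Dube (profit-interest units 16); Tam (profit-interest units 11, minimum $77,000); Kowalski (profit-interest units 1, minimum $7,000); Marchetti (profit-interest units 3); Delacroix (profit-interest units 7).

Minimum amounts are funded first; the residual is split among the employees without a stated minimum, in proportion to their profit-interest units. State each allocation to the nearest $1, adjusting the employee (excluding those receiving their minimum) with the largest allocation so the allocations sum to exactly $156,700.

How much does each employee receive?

Dube: $44,739 | Tam: $77,000 | Kowalski: $7,000 | Marchetti: $8,388 | Delacroix: $19,573

Minimums first: Tam $77,000; Kowalski $7,000. Balance $72,700.
Balance split over remaining profit-interest units 26: Dube 44,738.46 → $44,738; Marchetti 8,388.46 → $8,388; Delacroix 19,573.08 → $19,573.
Rounding difference +$1 applied to Dube → $44,739.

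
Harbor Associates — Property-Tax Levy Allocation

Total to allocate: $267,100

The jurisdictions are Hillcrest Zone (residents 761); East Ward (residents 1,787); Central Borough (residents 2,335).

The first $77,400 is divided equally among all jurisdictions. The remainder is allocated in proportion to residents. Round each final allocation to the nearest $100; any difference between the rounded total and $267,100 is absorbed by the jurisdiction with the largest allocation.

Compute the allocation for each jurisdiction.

$77,400 shared equally gives $25,800 per jurisdiction.
Remainder $189,700 by residents (total 4,883): Hillcrest Zone 29,564.14 → $29,600; East Ward 69,423.28 → $69,400; Central Borough 90,712.57 → $90,700.
Totals: Hillcrest Zone $25,800 + $29,600 = $55,400; East Ward $25,800 + $69,400 = $95,200; Central Borough $25,800 + $90,700 = $116,500.

Hillcrest Zone: $55,400 | East Ward: $95,200 | Central Borough: $116,500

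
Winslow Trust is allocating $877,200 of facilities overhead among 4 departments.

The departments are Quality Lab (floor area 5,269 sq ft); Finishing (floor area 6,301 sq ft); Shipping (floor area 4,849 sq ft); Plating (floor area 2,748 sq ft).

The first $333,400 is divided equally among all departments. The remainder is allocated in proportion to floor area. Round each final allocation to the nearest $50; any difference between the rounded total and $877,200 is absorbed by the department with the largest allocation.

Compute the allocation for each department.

Quality Lab: $232,850 | Finishing: $262,150 | Shipping: $220,900 | Plating: $161,300

Equal tier: $333,400 ÷ 4 = $83,350 apiece.
Remainder $543,800 by floor area (total 19,167): Quality Lab 149,490.38 → $149,500; Finishing 178,769.96 → $178,750; Shipping 137,574.28 → $137,550; Plating 77,965.38 → $77,950.
Rounding difference +$50 on remainder applied to Finishing.
Totals: Quality Lab $83,350 + $149,500 = $232,850; Finishing $83,350 + $178,800 = $262,150; Shipping $83,350 + $137,550 = $220,900; Plating $83,350 + $77,950 = $161,300.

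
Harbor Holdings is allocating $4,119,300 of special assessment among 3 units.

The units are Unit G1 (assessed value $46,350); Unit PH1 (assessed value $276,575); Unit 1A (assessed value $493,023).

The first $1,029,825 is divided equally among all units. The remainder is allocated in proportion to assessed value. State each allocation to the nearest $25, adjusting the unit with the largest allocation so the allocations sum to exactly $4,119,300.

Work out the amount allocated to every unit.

Equal tier: $1,029,825 ÷ 3 = $343,275 apiece.
Remainder $3,089,475 by assessed value (total 815,948): Unit G1 175,497.91 → $175,500; Unit PH1 1,047,213.24 → $1,047,225; Unit 1A 1,866,763.85 → $1,866,775.
Rounding difference −$25 on remainder applied to Unit 1A.
Totals: Unit G1 $343,275 + $175,500 = $518,775; Unit PH1 $343,275 + $1,047,225 = $1,390,500; Unit 1A $343,275 + $1,866,750 = $2,210,025.

Unit G1: $518,775 | Unit PH1: $1,390,500 | Unit 1A: $2,210,025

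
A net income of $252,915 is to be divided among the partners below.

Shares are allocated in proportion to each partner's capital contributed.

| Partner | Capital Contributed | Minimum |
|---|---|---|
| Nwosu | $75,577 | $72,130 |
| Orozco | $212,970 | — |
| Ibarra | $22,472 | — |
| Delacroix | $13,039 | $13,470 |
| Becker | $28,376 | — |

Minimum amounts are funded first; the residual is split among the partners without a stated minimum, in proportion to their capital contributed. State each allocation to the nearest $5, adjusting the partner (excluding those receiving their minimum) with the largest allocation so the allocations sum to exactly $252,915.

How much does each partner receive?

Nwosu: $72,130 | Orozco: $135,070 | Ibarra: $14,250 | Delacroix: $13,470 | Becker: $17,995

Minimums first: Nwosu $72,130; Delacroix $13,470. Balance $167,315.
Balance split over remaining capital contributed 263,818: Orozco 135,066.89 → $135,065; Ibarra 14,251.88 → $14,250; Becker 17,996.23 → $17,995.
Rounding difference +$5 applied to Orozco → $135,070.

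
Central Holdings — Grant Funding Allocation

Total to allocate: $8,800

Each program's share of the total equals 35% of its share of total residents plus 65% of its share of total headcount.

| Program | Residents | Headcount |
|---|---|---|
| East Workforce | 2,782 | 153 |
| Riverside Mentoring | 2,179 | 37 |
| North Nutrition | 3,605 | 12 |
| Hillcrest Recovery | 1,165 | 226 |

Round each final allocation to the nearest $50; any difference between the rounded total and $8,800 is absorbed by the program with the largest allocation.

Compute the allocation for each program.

East Workforce: $2,950 | Riverside Mentoring: $1,200 | North Nutrition: $1,300 | Hillcrest Recovery: $3,350

Totals — residents 9,731, headcount 428.
Blended shares (35% residents + 65% headcount): East Workforce 0.3324; Riverside Mentoring 0.1346; North Nutrition 0.1479; Hillcrest Recovery 0.3851.
Unrounded shares: East Workforce 2,925.31; Riverside Mentoring 1,184.17; North Nutrition 1,301.41; Hillcrest Recovery 3,389.11.
At nearest $50: East Workforce $2,950; Riverside Mentoring $1,200; North Nutrition $1,300; Hillcrest Recovery $3,400. Sum = $8,850.
Difference $8,800 − $8,850 = −$50 applied to largest allocation (Hillcrest Recovery): Hillcrest Recovery becomes $3,350.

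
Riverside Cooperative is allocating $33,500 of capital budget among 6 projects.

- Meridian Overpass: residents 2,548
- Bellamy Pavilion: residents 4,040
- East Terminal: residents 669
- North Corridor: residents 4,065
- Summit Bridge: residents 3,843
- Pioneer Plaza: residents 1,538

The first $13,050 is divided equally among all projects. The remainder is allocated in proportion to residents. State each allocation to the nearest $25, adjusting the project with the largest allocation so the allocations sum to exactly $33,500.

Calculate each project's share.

Meridian Overpass: $5,300 | Bellamy Pavilion: $7,125 | East Terminal: $3,000 | North Corridor: $7,150 | Summit Bridge: $6,875 | Pioneer Plaza: $4,050

First tranche $13,050 split equally: $2,175 each.
Remainder $20,450 by residents (total 16,703): Meridian Overpass 3,119.60 → $3,125; Bellamy Pavilion 4,946.30 → $4,950; East Terminal 819.08 → $825; North Corridor 4,976.91 → $4,975; Summit Bridge 4,705.10 → $4,700; Pioneer Plaza 1,883.02 → $1,875.
Totals: Meridian Overpass $2,175 + $3,125 = $5,300; Bellamy Pavilion $2,175 + $4,950 = $7,125; East Terminal $2,175 + $825 = $3,000; North Corridor $2,175 + $4,975 = $7,150; Summit Bridge $2,175 + $4,700 = $6,875; Pioneer Plaza $2,175 + $1,875 = $4,050.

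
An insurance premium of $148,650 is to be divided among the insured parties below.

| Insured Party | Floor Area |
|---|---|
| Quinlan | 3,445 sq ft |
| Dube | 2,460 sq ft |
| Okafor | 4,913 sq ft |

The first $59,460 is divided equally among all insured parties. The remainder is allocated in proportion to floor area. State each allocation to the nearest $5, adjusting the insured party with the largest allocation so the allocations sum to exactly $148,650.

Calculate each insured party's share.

Equal tier: $59,460 ÷ 3 = $19,820 apiece.
Remainder $89,190 by floor area (total 10,818): Quinlan 28,402.62 → $28,405; Dube 20,281.70 → $20,280; Okafor 40,505.68 → $40,505.
Totals: Quinlan $19,820 + $28,405 = $48,225; Dube $19,820 + $20,280 = $40,100; Okafor $19,820 + $40,505 = $60,325.

Quinlan: $48,225 · Dube: $40,100 · Okafor: $60,325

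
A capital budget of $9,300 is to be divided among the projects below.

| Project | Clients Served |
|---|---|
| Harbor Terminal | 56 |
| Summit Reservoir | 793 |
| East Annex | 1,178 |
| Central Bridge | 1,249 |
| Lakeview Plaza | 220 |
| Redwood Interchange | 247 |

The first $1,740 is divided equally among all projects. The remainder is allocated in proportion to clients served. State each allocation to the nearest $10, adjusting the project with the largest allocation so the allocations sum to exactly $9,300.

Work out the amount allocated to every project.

First tranche $1,740 split equally: $290 each.
Remainder $7,560 by clients served (total 3,743): Harbor Terminal 113.11 → $110; Summit Reservoir 1,601.68 → $1,600; East Annex 2,379.29 → $2,380; Central Bridge 2,522.69 → $2,520; Lakeview Plaza 444.35 → $440; Redwood Interchange 498.88 → $500.
Rounding difference +$10 on remainder applied to Central Bridge.
Totals: Harbor Terminal $290 + $110 = $400; Summit Reservoir $290 + $1,600 = $1,890; East Annex $290 + $2,380 = $2,670; Central Bridge $290 + $2,530 = $2,820; Lakeview Plaza $290 + $440 = $730; Redwood Interchange $290 + $500 = $790.

Harbor Terminal: $400 · Summit Reservoir: $1,890 · East Annex: $2,670 · Central Bridge: $2,820 · Lakeview Plaza: $730 · Redwood Interchange: $790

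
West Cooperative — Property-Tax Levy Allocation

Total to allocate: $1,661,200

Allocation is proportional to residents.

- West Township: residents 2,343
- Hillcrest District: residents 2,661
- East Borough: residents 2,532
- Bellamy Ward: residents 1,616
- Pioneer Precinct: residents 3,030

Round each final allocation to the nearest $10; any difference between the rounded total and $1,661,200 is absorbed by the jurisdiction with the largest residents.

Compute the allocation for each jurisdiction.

West Township: $319,500 · Hillcrest District: $362,870 · East Borough: $345,280 · Bellamy Ward: $220,370 · Pioneer Precinct: $413,180

Residents total: 12,182.
Proportional shares: West Township 2,343/12,182 × $1,661,200 = 319,503.50; Hillcrest District 2,661/12,182 × $1,661,200 = 362,867.61; East Borough 2,532/12,182 × $1,661,200 = 345,276.51; Bellamy Ward 1,616/12,182 × $1,661,200 = 220,366.05; Pioneer Precinct 3,030/12,182 × $1,661,200 = 413,186.34.
Rounded to nearest $10: West Township $319,500; Hillcrest District $362,870; East Borough $345,280; Bellamy Ward $220,370; Pioneer Precinct $413,190. Sum = $1,661,210.
Difference $1,661,200 − $1,661,210 = −$10 applied to largest residents (Pioneer Precinct): Pioneer Precinct becomes $413,180.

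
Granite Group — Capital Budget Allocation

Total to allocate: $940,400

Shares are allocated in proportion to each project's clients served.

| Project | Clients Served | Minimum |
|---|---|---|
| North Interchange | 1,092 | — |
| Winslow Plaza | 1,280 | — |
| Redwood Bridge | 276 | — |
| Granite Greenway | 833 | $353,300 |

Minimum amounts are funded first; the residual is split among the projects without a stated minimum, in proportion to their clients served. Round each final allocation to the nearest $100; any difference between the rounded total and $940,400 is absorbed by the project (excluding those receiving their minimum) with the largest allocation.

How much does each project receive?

Guaranteed amounts: Granite Greenway $353,300. Residual $587,100.
Residual split over remaining clients served 2,648: North Interchange 242,112.24 → $242,100; Winslow Plaza 283,794.56 → $283,800; Redwood Bridge 61,193.20 → $61,200.

North Interchange: $242,100 · Winslow Plaza: $283,800 · Redwood Bridge: $61,200 · Granite Greenway: $353,300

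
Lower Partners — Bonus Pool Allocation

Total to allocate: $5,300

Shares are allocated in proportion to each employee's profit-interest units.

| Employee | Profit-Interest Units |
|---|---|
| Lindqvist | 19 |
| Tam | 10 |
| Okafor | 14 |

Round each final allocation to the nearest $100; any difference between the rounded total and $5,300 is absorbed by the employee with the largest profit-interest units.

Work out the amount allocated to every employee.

Lindqvist: $2,400 · Tam: $1,200 · Okafor: $1,700

Profit-interest units total: 43.
Unrounded shares: Lindqvist 19/43 × $5,300 = 2,341.86; Tam 10/43 × $5,300 = 1,232.56; Okafor 14/43 × $5,300 = 1,725.58.
At nearest $100: Lindqvist $2,300; Tam $1,200; Okafor $1,700. Sum = $5,200.
Difference $5,300 − $5,200 = +$100 applied to largest profit-interest units (Lindqvist): Lindqvist becomes $2,400.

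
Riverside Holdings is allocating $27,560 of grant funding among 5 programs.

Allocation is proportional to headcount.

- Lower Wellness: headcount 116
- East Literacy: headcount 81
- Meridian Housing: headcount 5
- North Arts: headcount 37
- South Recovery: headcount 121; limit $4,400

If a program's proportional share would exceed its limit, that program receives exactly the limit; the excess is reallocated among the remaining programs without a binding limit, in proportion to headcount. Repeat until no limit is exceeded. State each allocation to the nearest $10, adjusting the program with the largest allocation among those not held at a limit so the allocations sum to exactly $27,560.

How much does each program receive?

Lower Wellness: $11,240 | East Literacy: $7,850 | Meridian Housing: $480 | North Arts: $3,590 | South Recovery: $4,400

Combined headcount = 360.
Pro-rata shares before constraints: Lower Wellness 8,880.44; East Literacy 6,201.00; Meridian Housing 382.78; North Arts 2,832.56; South Recovery 9,263.22.
Capped: South Recovery ($4,400); remaining pool $23,160 reallocated over remaining headcount 239.
Redistributed shares: Lower Wellness 11,240.84 → $11,240; East Literacy 7,849.21 → $7,850; Meridian Housing 484.52 → $480; North Arts 3,585.44 → $3,590.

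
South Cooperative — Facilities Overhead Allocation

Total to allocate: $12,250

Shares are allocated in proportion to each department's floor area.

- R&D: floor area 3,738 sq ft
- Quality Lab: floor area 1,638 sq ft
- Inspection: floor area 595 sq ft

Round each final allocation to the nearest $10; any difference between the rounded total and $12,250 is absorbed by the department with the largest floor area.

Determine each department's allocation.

Sum of floor area: 3,738 + 1,638 + 595 = 5,971.
Proportional shares: R&D 7,668.82; Quality Lab 3,360.49; Inspection 1,220.69.
Rounded to nearest $10: R&D $7,670; Quality Lab $3,360; Inspection $1,220. Sum = $12,250.
Rounded total matches; no reconciliation needed.

R&D: $7,670; Quality Lab: $3,360; Inspection: $1,220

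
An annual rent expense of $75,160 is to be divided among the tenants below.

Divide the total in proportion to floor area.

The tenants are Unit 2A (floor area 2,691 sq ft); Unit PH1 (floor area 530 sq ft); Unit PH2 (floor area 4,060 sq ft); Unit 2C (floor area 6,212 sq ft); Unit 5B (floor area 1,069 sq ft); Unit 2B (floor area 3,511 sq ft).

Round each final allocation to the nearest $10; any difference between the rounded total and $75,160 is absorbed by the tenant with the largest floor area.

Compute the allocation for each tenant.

Unit 2A: $11,190; Unit PH1: $2,200; Unit PH2: $16,880; Unit 2C: $25,840; Unit 5B: $4,450; Unit 2B: $14,600

Sum of floor area: 18,073.
Proportional shares: Unit 2A 2,691/18,073 × $75,160 = 11,191.03; Unit PH1 530/18,073 × $75,160 = 2,204.11; Unit PH2 4,060/18,073 × $75,160 = 16,884.28; Unit 2C 6,212/18,073 × $75,160 = 25,833.78; Unit 5B 1,069/18,073 × $75,160 = 4,445.64; Unit 2B 3,511/18,073 × $75,160 = 14,601.16.
At nearest $10: Unit 2A $11,190; Unit PH1 $2,200; Unit PH2 $16,880; Unit 2C $25,830; Unit 5B $4,450; Unit 2B $14,600. Sum = $75,150.
Difference $75,160 − $75,150 = +$10 applied to largest floor area (Unit 2C): Unit 2C becomes $25,840.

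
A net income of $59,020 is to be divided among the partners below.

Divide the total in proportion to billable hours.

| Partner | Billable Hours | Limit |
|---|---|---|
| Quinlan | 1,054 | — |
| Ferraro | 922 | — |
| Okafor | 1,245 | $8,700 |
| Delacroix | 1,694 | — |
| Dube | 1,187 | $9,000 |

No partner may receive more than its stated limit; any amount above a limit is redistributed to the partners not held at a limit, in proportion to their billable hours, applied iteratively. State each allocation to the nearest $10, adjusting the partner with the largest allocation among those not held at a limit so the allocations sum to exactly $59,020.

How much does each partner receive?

Billable hours total: 6,102.
Proportional shares (ignoring caps): Quinlan 10,194.54; Ferraro 8,917.80; Okafor 12,041.94; Delacroix 16,384.77; Dube 11,480.95.
Held at cap: Okafor ($8,700), Dube ($9,000); remaining pool $41,320 reallocated over remaining billable hours 3,670.
Redistributed shares: Quinlan 11,866.83 → $11,870; Ferraro 10,380.66 → $10,380; Delacroix 19,072.50 → $19,070.

Quinlan: $11,870 | Ferraro: $10,380 | Okafor: $8,700 | Delacroix: $19,070 | Dube: $9,000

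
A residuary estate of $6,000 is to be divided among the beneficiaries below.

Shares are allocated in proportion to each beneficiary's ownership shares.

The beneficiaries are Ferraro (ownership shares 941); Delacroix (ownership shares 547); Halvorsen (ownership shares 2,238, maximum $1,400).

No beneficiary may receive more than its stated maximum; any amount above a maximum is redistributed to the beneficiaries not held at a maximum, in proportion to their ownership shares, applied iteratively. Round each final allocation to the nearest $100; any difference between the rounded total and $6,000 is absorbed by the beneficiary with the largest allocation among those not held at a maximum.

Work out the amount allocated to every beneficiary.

Combined ownership shares = 3,726.
Pro-rata shares before constraints: Ferraro 1,515.30; Delacroix 880.84; Halvorsen 3,603.86.
Capped: Halvorsen ($1,400); balance $4,600 reallocated over remaining ownership shares 1,488.
Shares after redistribution: Ferraro 2,909.01 → $2,900; Delacroix 1,690.99 → $1,700.

Ferraro: $2,900 | Delacroix: $1,700 | Halvorsen: $1,400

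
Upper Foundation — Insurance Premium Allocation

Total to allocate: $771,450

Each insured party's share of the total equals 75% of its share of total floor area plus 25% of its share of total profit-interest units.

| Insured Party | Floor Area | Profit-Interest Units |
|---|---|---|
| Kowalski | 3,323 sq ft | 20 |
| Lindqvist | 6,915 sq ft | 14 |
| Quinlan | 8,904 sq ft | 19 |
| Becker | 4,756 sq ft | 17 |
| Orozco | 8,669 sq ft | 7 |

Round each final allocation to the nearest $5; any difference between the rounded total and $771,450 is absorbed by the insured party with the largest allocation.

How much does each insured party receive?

Kowalski: $109,130 · Lindqvist: $157,920 · Quinlan: $205,780 · Becker: $127,075 · Orozco: $171,545

Totals — floor area 32,567, profit-interest units 77.
Combined weights (75% floor area + 25% profit-interest units): Kowalski 0.1415; Lindqvist 0.2047; Quinlan 0.2667; Becker 0.1647; Orozco 0.2224.
Proportional shares: Kowalski 109,130.80; Lindqvist 157,918.26; Quinlan 205,778.51; Becker 127,075.45; Orozco 171,546.99.
After rounding ($5): Kowalski $109,130; Lindqvist $157,920; Quinlan $205,780; Becker $127,075; Orozco $171,545. Sum = $771,450.
No rounding difference to absorb.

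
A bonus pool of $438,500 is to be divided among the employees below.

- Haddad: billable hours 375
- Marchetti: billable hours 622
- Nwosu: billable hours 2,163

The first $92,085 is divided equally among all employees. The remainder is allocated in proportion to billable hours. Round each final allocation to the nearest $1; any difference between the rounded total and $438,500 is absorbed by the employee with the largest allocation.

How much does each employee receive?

Equal tier: $92,085 ÷ 3 = $30,695 apiece.
Remainder $346,415 by billable hours (total 3,160): Haddad 41,109.38 → $41,109; Marchetti 68,186.75 → $68,187; Nwosu 237,118.88 → $237,119.
Totals: Haddad $30,695 + $41,109 = $71,804; Marchetti $30,695 + $68,187 = $98,882; Nwosu $30,695 + $237,119 = $267,814.

Haddad: $71,804 | Marchetti: $98,882 | Nwosu: $267,814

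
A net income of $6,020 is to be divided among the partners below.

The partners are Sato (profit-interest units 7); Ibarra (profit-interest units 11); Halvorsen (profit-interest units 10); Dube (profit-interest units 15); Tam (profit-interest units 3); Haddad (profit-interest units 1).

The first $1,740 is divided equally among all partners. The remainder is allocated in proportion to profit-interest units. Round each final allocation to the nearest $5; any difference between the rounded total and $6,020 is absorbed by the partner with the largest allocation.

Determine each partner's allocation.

$1,740 shared equally gives $290 per partner.
Remainder $4,280 by profit-interest units (total 47): Sato 637.45 → $635; Ibarra 1,001.70 → $1,000; Halvorsen 910.64 → $910; Dube 1,365.96 → $1,365; Tam 273.19 → $275; Haddad 91.06 → $90.
Rounding difference +$5 on remainder applied to Dube.
Totals: Sato $290 + $635 = $925; Ibarra $290 + $1,000 = $1,290; Halvorsen $290 + $910 = $1,200; Dube $290 + $1,370 = $1,660; Tam $290 + $275 = $565; Haddad $290 + $90 = $380.

Sato: $925 · Ibarra: $1,290 · Halvorsen: $1,200 · Dube: $1,660 · Tam: $565 · Haddad: $380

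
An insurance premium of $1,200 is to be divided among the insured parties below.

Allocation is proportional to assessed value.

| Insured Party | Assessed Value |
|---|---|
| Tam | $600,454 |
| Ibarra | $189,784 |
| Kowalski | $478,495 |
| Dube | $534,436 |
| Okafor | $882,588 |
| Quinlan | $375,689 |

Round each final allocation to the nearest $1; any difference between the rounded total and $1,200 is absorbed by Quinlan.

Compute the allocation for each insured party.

Tam: $235; Ibarra: $74; Kowalski: $188; Dube: $209; Okafor: $346; Quinlan: $148

Assessed value total: 3,061,446.
Unrounded shares: Tam 600,454/3,061,446 × $1,200 = 235.36; Ibarra 189,784/3,061,446 × $1,200 = 74.39; Kowalski 478,495/3,061,446 × $1,200 = 187.56; Dube 534,436/3,061,446 × $1,200 = 209.48; Okafor 882,588/3,061,446 × $1,200 = 345.95; Quinlan 375,689/3,061,446 × $1,200 = 147.26.
At nearest $1: Tam $235; Ibarra $74; Kowalski $188; Dube $209; Okafor $346; Quinlan $147. Sum = $1,199.
Difference $1,200 − $1,199 = +$1 applied to Quinlan: Quinlan becomes $148.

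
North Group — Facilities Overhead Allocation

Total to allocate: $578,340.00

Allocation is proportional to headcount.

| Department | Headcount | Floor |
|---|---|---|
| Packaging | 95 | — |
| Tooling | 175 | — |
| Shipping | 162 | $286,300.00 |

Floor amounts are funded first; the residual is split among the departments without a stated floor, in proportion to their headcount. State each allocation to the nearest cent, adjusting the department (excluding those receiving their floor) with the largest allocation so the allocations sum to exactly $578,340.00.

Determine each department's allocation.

Packaging: $102,754.81 · Tooling: $189,285.19 · Shipping: $286,300.00

Minimums first: Shipping $286,300.00. Balance $292,040.00.
Balance split over remaining headcount 270: Packaging 102,754.8148 → $102,754.81; Tooling 189,285.1852 → $189,285.19.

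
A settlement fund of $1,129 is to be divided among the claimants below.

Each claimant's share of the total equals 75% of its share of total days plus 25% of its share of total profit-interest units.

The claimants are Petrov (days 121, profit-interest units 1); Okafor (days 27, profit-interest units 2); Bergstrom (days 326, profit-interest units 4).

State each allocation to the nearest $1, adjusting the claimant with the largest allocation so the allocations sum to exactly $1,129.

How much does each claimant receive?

Days total 474; profit-interest units total 7.
Combined weights (75% days + 25% profit-interest units): Petrov 0.2272; Okafor 0.1142; Bergstrom 0.6587.
Raw shares: Petrov 256.47; Okafor 128.88; Bergstrom 743.65.
Rounded to nearest $1: Petrov $256; Okafor $129; Bergstrom $744. Sum = $1,129.
Sum already equals the total — no adjustment.

Petrov: $256 | Okafor: $129 | Bergstrom: $744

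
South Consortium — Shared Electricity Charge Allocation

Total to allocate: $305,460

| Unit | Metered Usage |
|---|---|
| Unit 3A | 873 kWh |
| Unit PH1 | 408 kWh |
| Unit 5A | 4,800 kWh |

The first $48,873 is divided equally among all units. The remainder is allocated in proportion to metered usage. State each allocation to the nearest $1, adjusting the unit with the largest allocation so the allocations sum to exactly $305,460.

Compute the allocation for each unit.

Unit 3A: $53,127; Unit PH1: $33,507; Unit 5A: $218,826

$48,873 shared equally gives $16,291 per unit.
Remainder $256,587 by metered usage (total 6,081): Unit 3A 36,836.12 → $36,836; Unit PH1 17,215.51 → $17,216; Unit 5A 202,535.37 → $202,535.
Totals: Unit 3A $16,291 + $36,836 = $53,127; Unit PH1 $16,291 + $17,216 = $33,507; Unit 5A $16,291 + $202,535 = $218,826.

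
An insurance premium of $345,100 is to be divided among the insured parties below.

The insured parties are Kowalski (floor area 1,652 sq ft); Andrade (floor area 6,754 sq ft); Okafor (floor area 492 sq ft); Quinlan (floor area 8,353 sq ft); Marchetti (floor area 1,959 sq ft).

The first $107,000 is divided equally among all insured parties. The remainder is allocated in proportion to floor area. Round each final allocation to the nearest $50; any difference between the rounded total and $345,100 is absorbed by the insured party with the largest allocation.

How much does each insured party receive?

Kowalski: $41,900; Andrade: $105,100; Okafor: $27,500; Quinlan: $124,900; Marchetti: $45,700

$107,000 shared equally gives $21,400 per insured party.
Remainder $238,100 by floor area (total 19,210): Kowalski 20,475.86 → $20,500; Andrade 83,713.03 → $83,700; Okafor 6,098.14 → $6,100; Quinlan 103,531.98 → $103,550; Marchetti 24,280.99 → $24,300.
Rounding difference −$50 on remainder applied to Quinlan.
Totals: Kowalski $21,400 + $20,500 = $41,900; Andrade $21,400 + $83,700 = $105,100; Okafor $21,400 + $6,100 = $27,500; Quinlan $21,400 + $103,500 = $124,900; Marchetti $21,400 + $24,300 = $45,700.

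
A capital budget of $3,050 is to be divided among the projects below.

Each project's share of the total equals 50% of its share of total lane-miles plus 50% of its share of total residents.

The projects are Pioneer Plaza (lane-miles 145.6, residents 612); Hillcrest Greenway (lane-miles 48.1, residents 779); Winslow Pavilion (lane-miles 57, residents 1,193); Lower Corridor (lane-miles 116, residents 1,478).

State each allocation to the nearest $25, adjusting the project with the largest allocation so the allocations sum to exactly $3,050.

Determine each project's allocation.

Pioneer Plaza: $825 · Hillcrest Greenway: $500 · Winslow Pavilion: $675 · Lower Corridor: $1,050

Lane-miles total 366.7; residents total 4,062.
Blended shares (50% lane-miles + 50% residents): Pioneer Plaza 0.2739; Hillcrest Greenway 0.1615; Winslow Pavilion 0.2246; Lower Corridor 0.3401.
Unrounded shares: Pioneer Plaza 835.27; Hillcrest Greenway 492.49; Winslow Pavilion 684.94; Lower Corridor 1,037.30.
After rounding ($25): Pioneer Plaza $825; Hillcrest Greenway $500; Winslow Pavilion $675; Lower Corridor $1,025. Sum = $3,025.
Difference $3,050 − $3,025 = +$25 applied to largest allocation (Lower Corridor): Lower Corridor becomes $1,050.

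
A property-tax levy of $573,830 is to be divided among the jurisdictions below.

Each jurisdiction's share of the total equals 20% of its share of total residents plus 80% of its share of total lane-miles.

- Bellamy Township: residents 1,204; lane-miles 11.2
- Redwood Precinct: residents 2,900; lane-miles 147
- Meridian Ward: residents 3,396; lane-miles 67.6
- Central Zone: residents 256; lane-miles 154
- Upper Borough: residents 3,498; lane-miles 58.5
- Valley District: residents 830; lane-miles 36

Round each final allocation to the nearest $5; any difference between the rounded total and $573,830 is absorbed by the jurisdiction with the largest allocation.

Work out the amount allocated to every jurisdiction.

Bellamy Township: $22,275 · Redwood Precinct: $169,820 · Meridian Ward: $97,680 · Central Zone: $151,485 · Upper Borough: $89,845 · Valley District: $42,725

Totals — residents 12,084, lane-miles 474.3.
Blended shares (20% residents + 80% lane-miles): Bellamy Township 0.0388; Redwood Precinct 0.2959; Meridian Ward 0.1702; Central Zone 0.2640; Upper Borough 0.1566; Valley District 0.0745.
Pro-rata amounts: Bellamy Township 22,275.03; Redwood Precinct 169,820.22; Meridian Ward 97,681.48; Central Zone 151,484.36; Upper Borough 89,842.53; Valley District 42,726.37.
After rounding ($5): Bellamy Township $22,275; Redwood Precinct $169,820; Meridian Ward $97,680; Central Zone $151,485; Upper Borough $89,845; Valley District $42,725. Sum = $573,830.
Rounded total matches; no reconciliation needed.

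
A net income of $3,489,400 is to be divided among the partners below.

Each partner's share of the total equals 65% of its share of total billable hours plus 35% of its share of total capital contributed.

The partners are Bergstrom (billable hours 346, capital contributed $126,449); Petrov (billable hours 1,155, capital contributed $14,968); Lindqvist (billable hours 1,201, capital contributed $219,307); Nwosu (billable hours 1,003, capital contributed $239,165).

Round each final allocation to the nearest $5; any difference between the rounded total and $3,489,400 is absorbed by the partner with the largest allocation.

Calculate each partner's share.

Billable hours total 3,705; capital contributed total 599,889.
Blended shares (65% billable hours + 35% capital contributed): Bergstrom 0.1345; Petrov 0.2114; Lindqvist 0.3387; Nwosu 0.3155.
Unrounded shares: Bergstrom 469,245.16; Petrov 737,535.38; Lindqvist 1,181,701.04; Nwosu 1,100,918.41.
Rounded to nearest $5: Bergstrom $469,245; Petrov $737,535; Lindqvist $1,181,700; Nwosu $1,100,920. Sum = $3,489,400.
No rounding difference to absorb.

Bergstrom: $469,245 | Petrov: $737,535 | Lindqvist: $1,181,700 | Nwosu: $1,100,920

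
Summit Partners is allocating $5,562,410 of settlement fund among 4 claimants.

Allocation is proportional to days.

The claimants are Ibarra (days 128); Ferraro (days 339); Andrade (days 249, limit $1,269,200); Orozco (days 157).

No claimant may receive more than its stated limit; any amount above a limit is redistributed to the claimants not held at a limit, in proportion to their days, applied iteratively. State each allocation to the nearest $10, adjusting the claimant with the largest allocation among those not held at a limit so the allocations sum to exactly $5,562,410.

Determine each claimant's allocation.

Ibarra: $880,660; Ferraro: $2,332,370; Andrade: $1,269,200; Orozco: $1,080,180

Combined days = 873.
Unconstrained shares: Ibarra 815,565.27; Ferraro 2,159,973.64; Andrade 1,586,529.31; Orozco 1,000,341.78.
Cap binds for Andrade ($1,269,200); residual $4,293,210 reallocated over remaining days 624.
Shares after redistribution: Ibarra 880,658.46 → $880,660; Ferraro 2,332,368.89 → $2,332,370; Orozco 1,080,182.64 → $1,080,180.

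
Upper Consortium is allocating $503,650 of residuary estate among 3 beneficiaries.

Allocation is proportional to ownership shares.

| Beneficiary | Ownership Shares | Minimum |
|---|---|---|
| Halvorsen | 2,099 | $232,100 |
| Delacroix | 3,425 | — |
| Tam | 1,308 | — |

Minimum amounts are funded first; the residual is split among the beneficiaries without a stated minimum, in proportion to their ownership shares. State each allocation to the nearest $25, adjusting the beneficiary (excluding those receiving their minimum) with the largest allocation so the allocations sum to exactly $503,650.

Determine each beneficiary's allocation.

Fund the minimums — Halvorsen $232,100. Remaining pool $271,550.
Remaining pool split over remaining ownership shares 4,733: Delacroix 196,505.12 → $196,500; Tam 75,044.88 → $75,050.

Halvorsen: $232,100; Delacroix: $196,500; Tam: $75,050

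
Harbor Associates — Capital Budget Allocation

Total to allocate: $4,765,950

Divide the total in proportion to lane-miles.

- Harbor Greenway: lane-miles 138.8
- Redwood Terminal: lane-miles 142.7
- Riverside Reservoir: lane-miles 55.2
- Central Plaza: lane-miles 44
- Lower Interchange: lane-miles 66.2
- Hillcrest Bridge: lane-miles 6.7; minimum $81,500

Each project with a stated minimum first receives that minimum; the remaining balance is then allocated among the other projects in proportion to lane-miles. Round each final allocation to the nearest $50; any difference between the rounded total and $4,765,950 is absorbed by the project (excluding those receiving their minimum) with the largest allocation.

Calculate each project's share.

Harbor Greenway: $1,454,900 | Redwood Terminal: $1,495,850 | Riverside Reservoir: $578,600 | Central Plaza: $461,200 | Lower Interchange: $693,900 | Hillcrest Bridge: $81,500

Minimums first: Hillcrest Bridge $81,500. Residual $4,684,450.
Residual split over remaining lane-miles 446.9: Harbor Greenway 1,454,915.33 → $1,454,900; Redwood Terminal 1,495,795.51 → $1,495,800; Riverside Reservoir 578,611.86 → $578,600; Central Plaza 461,212.35 → $461,200; Lower Interchange 693,914.95 → $693,900.
Rounding difference +$50 applied to Redwood Terminal → $1,495,850.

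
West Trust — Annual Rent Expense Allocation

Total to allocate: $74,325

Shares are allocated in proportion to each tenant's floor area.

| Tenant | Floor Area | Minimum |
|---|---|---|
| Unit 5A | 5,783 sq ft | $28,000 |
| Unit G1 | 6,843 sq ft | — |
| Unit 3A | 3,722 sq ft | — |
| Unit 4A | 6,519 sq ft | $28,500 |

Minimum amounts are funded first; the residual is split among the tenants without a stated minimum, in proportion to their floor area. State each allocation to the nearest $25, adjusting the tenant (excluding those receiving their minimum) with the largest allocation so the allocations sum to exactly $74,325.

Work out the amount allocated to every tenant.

Unit 5A: $28,000; Unit G1: $11,550; Unit 3A: $6,275; Unit 4A: $28,500

Minimums first: Unit 5A $28,000; Unit 4A $28,500. Remaining pool $17,825.
Remaining pool split over remaining floor area 10,565: Unit G1 11,545.34 → $11,550; Unit 3A 6,279.66 → $6,275.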